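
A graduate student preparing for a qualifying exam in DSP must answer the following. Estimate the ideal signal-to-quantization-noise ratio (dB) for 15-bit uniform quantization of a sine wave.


Theoretical SNR for a full-scale sinusoid:
SNR = 6.02 * N + 1.76
    = 6.02 * 15 + 1.76
    = 90.3 + 1.76
    = 92.06 dB

92.06 dB


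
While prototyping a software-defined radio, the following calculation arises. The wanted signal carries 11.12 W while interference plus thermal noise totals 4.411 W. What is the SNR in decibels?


SNR in decibels:
SNR = 10 * log10(Ps / Pn)
    = 10 * log10(11.12 / 4.411)
    = 10 * log10(2.521)
    = 10 * 0.4016
    = 4.02 dB

4.02 dB


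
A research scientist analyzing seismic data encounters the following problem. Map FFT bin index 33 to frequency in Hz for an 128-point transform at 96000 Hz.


Frequency of DFT bin k:
f_k = k * fs / N
    = 33 * 96000 / 128
    = 3168000 / 128
    = 24750.0 Hz

24750.0 Hz


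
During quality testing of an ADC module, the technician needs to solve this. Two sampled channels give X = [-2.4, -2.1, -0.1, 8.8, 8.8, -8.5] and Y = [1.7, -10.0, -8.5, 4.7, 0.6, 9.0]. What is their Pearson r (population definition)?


Pearson correlation coefficient (population):
r = cov(X,Y) / (std(X) * std(Y))
Mean X = 0.75, Mean Y = -0.4167
Cov(X,Y) = -1.7025
Std(X) = 6.244131, Std(Y) = 6.801327
r = -0.0401

-0.0401


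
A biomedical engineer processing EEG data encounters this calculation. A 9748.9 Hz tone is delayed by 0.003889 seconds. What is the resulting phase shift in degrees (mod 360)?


Phase shift from frequency and time delay:
phi = 360 * f * t_delay
    = 360 * 9748.9 * 0.003889
    = 13648.85 degrees
    mod 360 = 328.85 degrees

328.85 degrees


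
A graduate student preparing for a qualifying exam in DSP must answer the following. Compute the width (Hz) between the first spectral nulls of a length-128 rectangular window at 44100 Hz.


Main lobe width for a rectangular window:
Width = 2 * fs / N
      = 2 * 44100 / 128
      = 88200 / 128
      = 689.062 Hz

689.062 Hz


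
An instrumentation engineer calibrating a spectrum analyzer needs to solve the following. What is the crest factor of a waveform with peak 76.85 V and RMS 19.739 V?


Crest factor is the ratio of peak to RMS:
CF = V_peak / V_rms
   = 76.85 / 19.739
   = 3.8933

3.8933


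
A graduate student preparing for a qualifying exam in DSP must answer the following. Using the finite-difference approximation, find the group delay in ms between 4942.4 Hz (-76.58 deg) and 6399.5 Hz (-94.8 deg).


Group delay from phase difference:
tau = -d(phi)/d(omega)
d(phi) = -18.22 deg = -0.317999 rad
d(omega) = 2*pi*(6399.5 - 4942.4) = 9155.2293 rad/s
tau = -(-0.317999) / 9155.2293
    = 0.0347 ms

0.0347 ms


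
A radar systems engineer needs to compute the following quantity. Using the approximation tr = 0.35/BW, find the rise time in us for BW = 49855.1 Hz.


Rise time from bandwidth relationship:
tr = 0.35 / BW
   = 0.35 / 49855.1
   = 7.02034496e-06 s
   = 7.0203 us

7.0203 us


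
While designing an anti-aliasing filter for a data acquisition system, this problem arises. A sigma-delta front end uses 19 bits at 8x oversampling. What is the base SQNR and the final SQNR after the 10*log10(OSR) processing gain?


Step 1 — baseline SQNR at Nyquist:
SQNR_base = 6.02*N + 1.76
          = 6.02*19 + 1.76
          = 116.14 dB

Step 2 — oversampling processing gain:
G = 10*log10(OSR) = 10*log10(8) = 9.03 dB

Step 3 — total:
SQNR_total = 116.14 + 9.03 = 125.17 dB

Base SQNR = 116.14 dB; oversampled SQNR = 125.17 dB


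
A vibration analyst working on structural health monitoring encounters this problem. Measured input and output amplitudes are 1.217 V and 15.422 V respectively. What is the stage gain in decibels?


Voltage gain in dB:
G = 20 * log10(Vout / Vin)
  = 20 * log10(15.422 / 1.217)
  = 20 * log10(12.672145)
  = 20 * 1.10285
  = 22.06 dB

22.06 dB


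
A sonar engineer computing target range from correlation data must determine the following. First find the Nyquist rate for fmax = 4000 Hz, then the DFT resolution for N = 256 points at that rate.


Step 1 — Nyquist sampling rate:
fs = 2 * fmax = 2 * 4000 = 8000 Hz

Step 2 — DFT bin spacing:
df = fs / N = 8000 / 256 = 31.25 Hz

31.25 Hz


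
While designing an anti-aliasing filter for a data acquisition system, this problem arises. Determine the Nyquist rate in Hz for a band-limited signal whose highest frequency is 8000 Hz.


The Nyquist rate is twice the maximum frequency component.
fs_min = 2 * fmax
      = 2 * 8000
      = 16000 Hz

16000


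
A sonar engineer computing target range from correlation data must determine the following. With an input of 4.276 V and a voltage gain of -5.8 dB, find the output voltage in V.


Output voltage from dB gain:
V_out = V_in * 10^(gain_dB / 20)
      = 4.276 * 10^(-5.8 / 20)
      = 4.276 * 0.512861
      = 2.193 V

2.193 V


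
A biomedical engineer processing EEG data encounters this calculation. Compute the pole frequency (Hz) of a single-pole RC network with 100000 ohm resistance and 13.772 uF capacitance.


Cutoff frequency of a first-order RC filter:
fc = 1 / (2 * pi * R * C)
C = 13.772 uF = 1.3772e-05 F
fc = 1 / (2 * pi * 100000 * 1.3772e-05)
   = 1 / 8.6532028050477
   = 0.115564 Hz

0.115564 Hz


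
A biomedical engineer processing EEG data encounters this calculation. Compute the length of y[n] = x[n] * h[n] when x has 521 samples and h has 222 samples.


Linear convolution output length:
L = N + M - 1
  = 521 + 222 - 1
  = 742 samples

742


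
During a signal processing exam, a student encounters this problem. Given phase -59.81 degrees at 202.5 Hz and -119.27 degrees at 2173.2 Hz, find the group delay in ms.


Group delay from phase difference:
tau = -d(phi)/d(omega)
d(phi) = -59.46 deg = -1.037773 rad
d(omega) = 2*pi*(2173.2 - 202.5) = 12382.2733 rad/s
tau = -(-1.037773) / 12382.2733
    = 0.0838 ms

0.0838 ms


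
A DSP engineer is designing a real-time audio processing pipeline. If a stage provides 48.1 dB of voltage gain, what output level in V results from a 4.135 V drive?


Output voltage from dB gain:
V_out = V_in * 10^(gain_dB / 20)
      = 4.135 * 10^(48.1 / 20)
      = 4.135 * 254.097271
      = 1050.6922 V

1050.6922 V


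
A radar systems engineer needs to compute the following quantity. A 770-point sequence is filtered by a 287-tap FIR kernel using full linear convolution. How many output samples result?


Linear convolution output length:
L = N + M - 1
  = 770 + 287 - 1
  = 1056 samples

1056


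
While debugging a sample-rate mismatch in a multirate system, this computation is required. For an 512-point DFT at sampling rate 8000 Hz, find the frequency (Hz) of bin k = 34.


Frequency of DFT bin k:
f_k = k * fs / N
    = 34 * 8000 / 512
    = 272000 / 512
    = 531.25 Hz

531.25 Hz


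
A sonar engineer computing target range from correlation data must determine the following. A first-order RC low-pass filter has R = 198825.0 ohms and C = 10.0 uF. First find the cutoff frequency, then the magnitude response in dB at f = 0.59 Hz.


Step 1 — cutoff frequency:
fc = 1 / (2*pi*R*C)
C = 10.0 uF = 1e-05 F
fc = 1 / (2*pi*198825.0*1e-05)
   = 0.0800478 Hz

Step 2 — magnitude at f = 0.59 Hz:
|H(f)| = 1 / sqrt(1 + (f/fc)^2)
f/fc = 0.59 / 0.0800478 = 7.370596
|H| = 1 / sqrt(1 + 54.325685) = 0.1344425
|H|_dB = 20*log10(0.1344425) = -17.43 dB

fc = 0.0800478 Hz; |H(0.59 Hz)| = -17.43 dB


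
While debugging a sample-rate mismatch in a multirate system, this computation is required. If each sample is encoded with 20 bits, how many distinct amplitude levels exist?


Number of quantization levels = 2^N
= 2^20
= 1048576

1048576


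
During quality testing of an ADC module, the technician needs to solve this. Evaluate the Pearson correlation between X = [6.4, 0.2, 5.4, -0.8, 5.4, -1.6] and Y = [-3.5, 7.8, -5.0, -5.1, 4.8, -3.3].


Pearson correlation coefficient (population):
r = cov(X,Y) / (std(X) * std(Y))
Mean X = 2.5, Mean Y = -0.7167
Cov(X,Y) = -0.301667
Std(X) = 3.291909, Std(Y) = 5.081803
r = -0.018

-0.018


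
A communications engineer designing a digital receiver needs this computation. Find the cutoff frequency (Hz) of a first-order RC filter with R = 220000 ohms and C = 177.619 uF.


Cutoff frequency of a first-order RC filter:
fc = 1 / (2 * pi * R * C)
C = 177.619 uF = 0.000177619 F
fc = 1 / (2 * pi * 220000 * 0.000177619)
   = 1 / 245.5228800367
   = 0.004073 Hz

0.004073 Hz


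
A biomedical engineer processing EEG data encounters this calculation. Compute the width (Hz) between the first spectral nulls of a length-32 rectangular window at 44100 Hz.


Main lobe width for a rectangular window:
Width = 2 * fs / N
      = 2 * 44100 / 32
      = 88200 / 32
      = 2756.25 Hz

2756.25 Hz


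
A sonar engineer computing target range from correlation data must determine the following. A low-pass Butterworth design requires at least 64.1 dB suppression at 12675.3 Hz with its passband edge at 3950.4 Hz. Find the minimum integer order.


Butterworth filter order formula:
n = log10(10^(A/10) - 1) / (2 * log10(f_stop/f_pass))
10^(64.1/10) - 1 = 2570394.7828
f_stop/f_pass = 12675.3 / 3950.4 = 3.2086
n = 6.33 -> ceil = 7

7


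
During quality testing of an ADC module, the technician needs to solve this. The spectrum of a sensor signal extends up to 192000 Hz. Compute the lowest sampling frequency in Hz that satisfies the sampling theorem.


The Nyquist rate is twice the maximum frequency component.
fs_min = 2 * fmax
      = 2 * 192000
      = 384000 Hz

384000


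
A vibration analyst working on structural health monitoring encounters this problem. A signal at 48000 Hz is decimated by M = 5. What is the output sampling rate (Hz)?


Decimation reduces the sample rate:
fs_out = fs_in / M
       = 48000 / 5
       = 9600.0 Hz

9600.0 Hz


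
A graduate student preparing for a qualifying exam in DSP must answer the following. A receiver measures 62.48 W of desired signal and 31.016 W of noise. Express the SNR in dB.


SNR in decibels:
SNR = 10 * log10(Ps / Pn)
    = 10 * log10(62.48 / 31.016)
    = 10 * log10(2.0144)
    = 10 * 0.3042
    = 3.04 dB

3.04 dB


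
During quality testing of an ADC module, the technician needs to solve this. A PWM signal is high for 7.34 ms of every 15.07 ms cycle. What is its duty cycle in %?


Duty cycle as a percentage:
DC = (t_on / T) * 100
   = (7.34 / 15.07) * 100
   = 0.48706 * 100
   = 48.71 %

48.71 %


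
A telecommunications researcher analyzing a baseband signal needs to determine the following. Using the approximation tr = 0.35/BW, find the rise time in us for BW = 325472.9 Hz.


Rise time from bandwidth relationship:
tr = 0.35 / BW
   = 0.35 / 325472.9
   = 1.075358348e-06 s
   = 1.0754 us

1.0754 us


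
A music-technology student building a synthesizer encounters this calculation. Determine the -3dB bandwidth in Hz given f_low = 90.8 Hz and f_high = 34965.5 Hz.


Bandwidth is the difference of -3dB frequencies:
BW = f_high - f_low
   = 34965.5 - 90.8
   = 34874.7 Hz

34874.7 Hz


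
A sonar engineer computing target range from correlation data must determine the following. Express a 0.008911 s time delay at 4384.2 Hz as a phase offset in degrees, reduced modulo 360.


Phase shift from frequency and time delay:
phi = 360 * f * t_delay
    = 360 * 4384.2 * 0.008911
    = 14064.34 degrees
    mod 360 = 24.34 degrees

24.34 degrees


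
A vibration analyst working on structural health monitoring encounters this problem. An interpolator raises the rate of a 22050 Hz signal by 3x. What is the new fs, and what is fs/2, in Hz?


Step 1 — output sample rate after interpolation by L:
fs_out = L * fs_in = 3 * 22050 = 66150 Hz

Step 2 — Nyquist frequency of the output stream:
f_Nyq = fs_out / 2 = 66150 / 2 = 33075.0 Hz

fs_out = 66150 Hz; f_Nyquist = 33075.0 Hz


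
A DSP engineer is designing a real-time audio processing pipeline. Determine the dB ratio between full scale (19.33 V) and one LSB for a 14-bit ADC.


Dynamic range from full-scale to LSB:
V_min = V_max / 2^bits = 19.33 / 2^14
DR = 20 * log10(V_max / V_min)
   = 20 * log10(2^14)
   = 20 * 14 * log10(2)
   = 84.29 dB

84.29 dB


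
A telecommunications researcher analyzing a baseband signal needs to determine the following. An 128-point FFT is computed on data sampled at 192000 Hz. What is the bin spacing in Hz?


DFT frequency resolution:
df = fs / N
   = 192000 / 128
   = 1500.0 Hz

1500.0 Hz


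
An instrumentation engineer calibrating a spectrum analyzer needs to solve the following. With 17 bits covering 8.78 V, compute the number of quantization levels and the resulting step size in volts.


Step 1 — number of quantization levels:
L = 2^N = 2^17 = 131072

Step 2 — LSB step size:
delta = Vfs / L
      = 8.78 / 131072
      = 6.699e-05 V

Levels = 131072; step size = 6.699e-05 V


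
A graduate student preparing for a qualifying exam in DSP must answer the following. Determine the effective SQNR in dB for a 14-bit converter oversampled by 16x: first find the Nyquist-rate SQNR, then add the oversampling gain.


Step 1 — baseline SQNR at Nyquist:
SQNR_base = 6.02*N + 1.76
          = 6.02*14 + 1.76
          = 86.04 dB

Step 2 — oversampling processing gain:
G = 10*log10(OSR) = 10*log10(16) = 12.04 dB

Step 3 — total:
SQNR_total = 86.04 + 12.04 = 98.08 dB

Base SQNR = 86.04 dB; oversampled SQNR = 98.08 dB


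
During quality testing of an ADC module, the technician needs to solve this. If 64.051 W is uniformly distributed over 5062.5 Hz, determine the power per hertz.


Power spectral density:
PSD = P / BW
    = 64.051 / 5062.5
    = 0.01265205 W/Hz

0.01265205 W/Hz


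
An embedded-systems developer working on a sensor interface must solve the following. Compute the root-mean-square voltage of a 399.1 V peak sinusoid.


RMS voltage for a sinusoidal waveform:
V_rms = V_peak / sqrt(2)
      = 399.1 / 1.414214
      = 282.206 V

282.206 V


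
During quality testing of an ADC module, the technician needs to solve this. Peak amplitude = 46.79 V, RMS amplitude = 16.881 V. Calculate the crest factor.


Crest factor is the ratio of peak to RMS:
CF = V_peak / V_rms
   = 46.79 / 16.881
   = 2.7718

2.7718


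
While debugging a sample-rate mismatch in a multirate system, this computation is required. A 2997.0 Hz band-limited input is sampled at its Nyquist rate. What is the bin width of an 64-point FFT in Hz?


Step 1 — Nyquist sampling rate:
fs = 2 * fmax = 2 * 2997.0 = 5994.0 Hz

Step 2 — DFT bin spacing:
df = fs / N = 5994.0 / 64 = 93.6562 Hz

93.6562 Hz


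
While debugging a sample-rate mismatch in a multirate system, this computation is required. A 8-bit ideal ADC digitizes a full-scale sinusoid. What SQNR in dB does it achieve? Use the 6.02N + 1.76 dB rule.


Theoretical SNR for a full-scale sinusoid:
SNR = 6.02 * N + 1.76
    = 6.02 * 8 + 1.76
    = 48.16 + 1.76
    = 49.92 dB

49.92 dB


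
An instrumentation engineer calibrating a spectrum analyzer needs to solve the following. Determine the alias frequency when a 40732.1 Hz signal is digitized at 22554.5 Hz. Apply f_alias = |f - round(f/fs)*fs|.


Compute the nearest integer multiple of fs to the signal:
n = round(40732.1 / 22554.5) = 2
f_alias = |40732.1 - 2 * 22554.5|
        = |40732.1 - 45109.0|
        = 4376.9 Hz

4376.9


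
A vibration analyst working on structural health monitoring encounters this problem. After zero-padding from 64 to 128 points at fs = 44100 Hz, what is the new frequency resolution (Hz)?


Frequency resolution after zero-padding:
N_padded = 64 * 2 = 128
df = fs / N_padded
   = 44100 / 128
   = 344.5312 Hz

344.5312 Hz


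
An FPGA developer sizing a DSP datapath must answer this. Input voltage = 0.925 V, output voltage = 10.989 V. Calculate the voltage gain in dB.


Voltage gain in dB:
G = 20 * log10(Vout / Vin)
  = 20 * log10(10.989 / 0.925)
  = 20 * log10(11.88)
  = 20 * 1.074816
  = 21.5 dB

21.5 dB


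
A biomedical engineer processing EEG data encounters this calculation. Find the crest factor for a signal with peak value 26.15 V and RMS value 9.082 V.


Crest factor is the ratio of peak to RMS:
CF = V_peak / V_rms
   = 26.15 / 9.082
   = 2.8793

2.8793


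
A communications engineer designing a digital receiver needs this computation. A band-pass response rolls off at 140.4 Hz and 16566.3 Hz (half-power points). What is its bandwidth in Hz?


Bandwidth is the difference of -3dB frequencies:
BW = f_high - f_low
   = 16566.3 - 140.4
   = 16425.9 Hz

16425.9 Hz


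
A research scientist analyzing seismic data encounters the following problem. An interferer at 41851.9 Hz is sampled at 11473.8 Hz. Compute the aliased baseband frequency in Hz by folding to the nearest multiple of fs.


Compute the nearest integer multiple of fs to the signal:
n = round(41851.9 / 11473.8) = 4
f_alias = |41851.9 - 4 * 11473.8|
        = |41851.9 - 45895.2|
        = 4043.3 Hz

4043.3


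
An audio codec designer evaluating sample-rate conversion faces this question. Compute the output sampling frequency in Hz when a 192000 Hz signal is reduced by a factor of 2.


Decimation reduces the sample rate:
fs_out = fs_in / M
       = 192000 / 2
       = 96000.0 Hz

96000.0 Hz


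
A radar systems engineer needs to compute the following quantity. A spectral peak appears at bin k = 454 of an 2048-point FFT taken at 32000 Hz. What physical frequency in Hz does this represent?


Frequency of DFT bin k:
f_k = k * fs / N
    = 454 * 32000 / 2048
    = 14528000 / 2048
    = 7093.75 Hz

7093.75 Hz


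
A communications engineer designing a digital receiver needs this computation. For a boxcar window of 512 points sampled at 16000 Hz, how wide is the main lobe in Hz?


Main lobe width for a rectangular window:
Width = 2 * fs / N
      = 2 * 16000 / 512
      = 32000 / 512
      = 62.5 Hz

62.5 Hz


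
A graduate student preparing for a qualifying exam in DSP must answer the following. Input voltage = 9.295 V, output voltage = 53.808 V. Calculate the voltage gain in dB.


Voltage gain in dB:
G = 20 * log10(Vout / Vin)
  = 20 * log10(53.808 / 9.295)
  = 20 * log10(5.788919)
  = 20 * 0.762597
  = 15.25 dB

15.25 dB


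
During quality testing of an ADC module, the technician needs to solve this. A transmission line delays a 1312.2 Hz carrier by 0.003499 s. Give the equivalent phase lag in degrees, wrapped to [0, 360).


Phase shift from frequency and time delay:
phi = 360 * f * t_delay
    = 360 * 1312.2 * 0.003499
    = 1652.9 degrees
    mod 360 = 212.9 degrees

212.9 degrees


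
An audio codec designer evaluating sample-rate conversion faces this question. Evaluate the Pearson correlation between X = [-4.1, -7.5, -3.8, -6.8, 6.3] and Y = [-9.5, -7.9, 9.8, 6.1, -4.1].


Pearson correlation coefficient (population):
r = cov(X,Y) / (std(X) * std(Y))
Mean X = -3.18, Mean Y = -1.12
Cov(X,Y) = -4.8316
Std(X) = 4.957177, Std(Y) = 7.699974
r = -0.1266

-0.1266


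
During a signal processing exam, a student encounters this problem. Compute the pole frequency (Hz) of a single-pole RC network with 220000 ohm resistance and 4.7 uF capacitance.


Cutoff frequency of a first-order RC filter:
fc = 1 / (2 * pi * R * C)
C = 4.7 uF = 4.7e-06 F
fc = 1 / (2 * pi * 220000 * 4.7e-06)
   = 1 / 6.4968136076237
   = 0.153922 Hz

0.153922 Hz


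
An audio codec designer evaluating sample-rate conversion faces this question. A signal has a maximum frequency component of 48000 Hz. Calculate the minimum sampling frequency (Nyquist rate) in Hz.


The Nyquist rate is twice the maximum frequency component.
fs_min = 2 * fmax
      = 2 * 48000
      = 96000 Hz

96000


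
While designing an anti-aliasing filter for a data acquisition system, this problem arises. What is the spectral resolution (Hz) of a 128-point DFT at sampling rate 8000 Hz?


DFT frequency resolution:
df = fs / N
   = 8000 / 128
   = 62.5 Hz

62.5 Hz


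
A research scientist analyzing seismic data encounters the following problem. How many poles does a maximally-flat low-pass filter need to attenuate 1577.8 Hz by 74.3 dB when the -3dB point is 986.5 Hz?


Butterworth filter order formula:
n = log10(10^(A/10) - 1) / (2 * log10(f_stop/f_pass))
10^(74.3/10) - 1 = 26915347.0393
f_stop/f_pass = 1577.8 / 986.5 = 1.5994
n = 18.2148 -> ceil = 19

19


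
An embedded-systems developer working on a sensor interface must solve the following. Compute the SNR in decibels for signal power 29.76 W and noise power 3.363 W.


SNR in decibels:
SNR = 10 * log10(Ps / Pn)
    = 10 * log10(29.76 / 3.363)
    = 10 * log10(8.8492)
    = 10 * 0.9469
    = 9.47 dB

9.47 dB


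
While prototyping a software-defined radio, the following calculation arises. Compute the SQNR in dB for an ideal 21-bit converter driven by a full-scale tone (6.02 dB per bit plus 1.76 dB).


Theoretical SNR for a full-scale sinusoid:
SNR = 6.02 * N + 1.76
    = 6.02 * 21 + 1.76
    = 126.42 + 1.76
    = 128.18 dB

128.18 dB


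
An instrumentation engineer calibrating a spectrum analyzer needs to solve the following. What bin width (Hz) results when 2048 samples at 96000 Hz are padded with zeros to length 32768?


Frequency resolution after zero-padding:
N_padded = 2048 * 16 = 32768
df = fs / N_padded
   = 96000 / 32768
   = 2.9297 Hz

2.9297 Hz


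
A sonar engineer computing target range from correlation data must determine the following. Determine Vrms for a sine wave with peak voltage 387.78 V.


RMS voltage for a sinusoidal waveform:
V_rms = V_peak / sqrt(2)
      = 387.78 / 1.414214
      = 274.202 V

274.202 V


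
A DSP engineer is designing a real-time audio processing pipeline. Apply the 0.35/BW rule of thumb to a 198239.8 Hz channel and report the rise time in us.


Rise time from bandwidth relationship:
tr = 0.35 / BW
   = 0.35 / 198239.8
   = 1.765538504e-06 s
   = 1.7655 us

1.7655 us


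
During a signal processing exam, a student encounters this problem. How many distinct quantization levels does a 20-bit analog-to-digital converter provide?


Number of quantization levels = 2^N
= 2^20
= 1048576

1048576


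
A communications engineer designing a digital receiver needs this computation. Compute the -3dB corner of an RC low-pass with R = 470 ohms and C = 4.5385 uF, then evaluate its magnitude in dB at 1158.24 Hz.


Step 1 — cutoff frequency:
fc = 1 / (2*pi*R*C)
C = 4.5385 uF = 4.5385e-06 F
fc = 1 / (2*pi*470*4.5385e-06)
   = 74.6122 Hz

Step 2 — magnitude at f = 1158.24 Hz:
|H(f)| = 1 / sqrt(1 + (f/fc)^2)
f/fc = 1158.24 / 74.6122 = 15.523467
|H| = 1 / sqrt(1 + 240.978028) = 0.0642854
|H|_dB = 20*log10(0.0642854) = -23.84 dB

fc = 74.6122 Hz; |H(1158.24 Hz)| = -23.84 dB


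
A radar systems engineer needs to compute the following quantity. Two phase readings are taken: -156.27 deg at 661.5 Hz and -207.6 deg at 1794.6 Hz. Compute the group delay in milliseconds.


Group delay from phase difference:
tau = -d(phi)/d(omega)
d(phi) = -51.33 deg = -0.895878 rad
d(omega) = 2*pi*(1794.6 - 661.5) = 7119.4773 rad/s
tau = -(-0.895878) / 7119.4773
    = 0.1258 ms

0.1258 ms


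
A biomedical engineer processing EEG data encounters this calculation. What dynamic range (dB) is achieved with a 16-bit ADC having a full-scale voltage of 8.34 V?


Dynamic range from full-scale to LSB:
V_min = V_max / 2^bits = 8.34 / 2^16
DR = 20 * log10(V_max / V_min)
   = 20 * log10(2^16)
   = 20 * 16 * log10(2)
   = 96.33 dB

96.33 dB


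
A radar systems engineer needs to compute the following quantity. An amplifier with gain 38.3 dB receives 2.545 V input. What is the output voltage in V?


Output voltage from dB gain:
V_out = V_in * 10^(gain_dB / 20)
      = 2.545 * 10^(38.3 / 20)
      = 2.545 * 82.224265
      = 209.2608 V

209.2608 V


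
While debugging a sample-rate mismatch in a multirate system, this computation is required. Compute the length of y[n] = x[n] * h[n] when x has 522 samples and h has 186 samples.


Linear convolution output length:
L = N + M - 1
  = 522 + 186 - 1
  = 707 samples

707


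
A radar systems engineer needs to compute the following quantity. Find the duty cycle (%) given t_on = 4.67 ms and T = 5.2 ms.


Duty cycle as a percentage:
DC = (t_on / T) * 100
   = (4.67 / 5.2) * 100
   = 0.898077 * 100
   = 89.81 %

89.81 %


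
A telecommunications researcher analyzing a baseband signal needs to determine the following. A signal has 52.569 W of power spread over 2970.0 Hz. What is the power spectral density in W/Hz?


Power spectral density:
PSD = P / BW
    = 52.569 / 2970.0
    = 0.0177 W/Hz

0.0177 W/Hz


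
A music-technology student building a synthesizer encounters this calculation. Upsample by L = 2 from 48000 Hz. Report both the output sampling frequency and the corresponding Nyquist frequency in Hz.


Step 1 — output sample rate after interpolation by L:
fs_out = L * fs_in = 2 * 48000 = 96000 Hz

Step 2 — Nyquist frequency of the output stream:
f_Nyq = fs_out / 2 = 96000 / 2 = 48000.0 Hz

fs_out = 96000 Hz; f_Nyquist = 48000.0 Hz


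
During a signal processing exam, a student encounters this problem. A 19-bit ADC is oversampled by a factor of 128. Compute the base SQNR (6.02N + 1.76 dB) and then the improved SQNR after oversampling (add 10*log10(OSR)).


Step 1 — baseline SQNR at Nyquist:
SQNR_base = 6.02*N + 1.76
          = 6.02*19 + 1.76
          = 116.14 dB

Step 2 — oversampling processing gain:
G = 10*log10(OSR) = 10*log10(128) = 21.07 dB

Step 3 — total:
SQNR_total = 116.14 + 21.07 = 137.21 dB

Base SQNR = 116.14 dB; oversampled SQNR = 137.21 dB


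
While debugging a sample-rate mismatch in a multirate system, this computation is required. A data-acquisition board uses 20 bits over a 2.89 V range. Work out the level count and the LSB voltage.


Step 1 — number of quantization levels:
L = 2^N = 2^20 = 1048576

Step 2 — LSB step size:
delta = Vfs / L
      = 2.89 / 1048576
      = 2.76e-06 V

Levels = 1048576; step size = 2.76e-06 V


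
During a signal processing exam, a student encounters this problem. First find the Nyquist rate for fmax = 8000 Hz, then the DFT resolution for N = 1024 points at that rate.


Step 1 — Nyquist sampling rate:
fs = 2 * fmax = 2 * 8000 = 16000 Hz

Step 2 — DFT bin spacing:
df = fs / N = 16000 / 1024 = 15.625 Hz

15.625 Hz


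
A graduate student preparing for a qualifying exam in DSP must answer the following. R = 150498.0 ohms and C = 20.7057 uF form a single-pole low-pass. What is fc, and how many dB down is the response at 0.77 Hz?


Step 1 — cutoff frequency:
fc = 1 / (2*pi*R*C)
C = 20.7057 uF = 2.07057e-05 F
fc = 1 / (2*pi*150498.0*2.07057e-05)
   = 0.051074 Hz

Step 2 — magnitude at f = 0.77 Hz:
|H(f)| = 1 / sqrt(1 + (f/fc)^2)
f/fc = 0.77 / 0.051074 = 15.076164
|H| = 1 / sqrt(1 + 227.290721) = 0.0661844
|H|_dB = 20*log10(0.0661844) = -23.58 dB

fc = 0.051074 Hz; |H(0.77 Hz)| = -23.58 dB


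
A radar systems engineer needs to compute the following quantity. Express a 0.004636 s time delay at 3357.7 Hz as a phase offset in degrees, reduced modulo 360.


Phase shift from frequency and time delay:
phi = 360 * f * t_delay
    = 360 * 3357.7 * 0.004636
    = 5603.87 degrees
    mod 360 = 203.87 degrees

203.87 degrees


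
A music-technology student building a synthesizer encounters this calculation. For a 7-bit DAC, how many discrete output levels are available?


Number of quantization levels = 2^N
= 2^7
= 128

128


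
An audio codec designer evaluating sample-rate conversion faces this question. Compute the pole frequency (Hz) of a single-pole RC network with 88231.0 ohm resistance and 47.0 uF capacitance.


Cutoff frequency of a first-order RC filter:
fc = 1 / (2 * pi * R * C)
C = 47.0 uF = 4.7e-05 F
fc = 1 / (2 * pi * 88231.0 * 4.7e-05)
   = 1 / 26.055470973375
   = 0.03838 Hz

0.03838 Hz


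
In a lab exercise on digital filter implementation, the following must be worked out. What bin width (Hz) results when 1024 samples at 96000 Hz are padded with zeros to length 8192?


Frequency resolution after zero-padding:
N_padded = 1024 * 8 = 8192
df = fs / N_padded
   = 96000 / 8192
   = 11.7188 Hz

11.7188 Hz


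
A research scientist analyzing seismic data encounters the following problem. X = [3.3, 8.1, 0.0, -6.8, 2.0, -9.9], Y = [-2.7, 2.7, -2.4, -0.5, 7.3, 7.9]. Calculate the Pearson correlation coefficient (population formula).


Pearson correlation coefficient (population):
r = cov(X,Y) / (std(X) * std(Y))
Mean X = -0.55, Mean Y = 2.05
Cov(X,Y) = -6.7475
Std(X) = 6.095558, Std(Y) = 4.302615
r = -0.2573

-0.2573


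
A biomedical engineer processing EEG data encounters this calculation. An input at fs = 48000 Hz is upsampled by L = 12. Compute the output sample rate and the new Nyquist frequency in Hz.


Step 1 — output sample rate after interpolation by L:
fs_out = L * fs_in = 12 * 48000 = 576000 Hz

Step 2 — Nyquist frequency of the output stream:
f_Nyq = fs_out / 2 = 576000 / 2 = 288000.0 Hz

fs_out = 576000 Hz; f_Nyquist = 288000.0 Hz


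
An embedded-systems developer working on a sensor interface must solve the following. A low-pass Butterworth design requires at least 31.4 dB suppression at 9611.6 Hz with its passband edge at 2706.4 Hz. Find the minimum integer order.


Butterworth filter order formula:
n = log10(10^(A/10) - 1) / (2 * log10(f_stop/f_pass))
10^(31.4/10) - 1 = 1379.3843
f_stop/f_pass = 9611.6 / 2706.4 = 3.5514
n = 2.8522 -> ceil = 3

3


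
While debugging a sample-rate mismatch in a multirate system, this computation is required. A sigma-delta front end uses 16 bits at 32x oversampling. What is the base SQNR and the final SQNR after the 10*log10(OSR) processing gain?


Step 1 — baseline SQNR at Nyquist:
SQNR_base = 6.02*N + 1.76
          = 6.02*16 + 1.76
          = 98.08 dB

Step 2 — oversampling processing gain:
G = 10*log10(OSR) = 10*log10(32) = 15.05 dB

Step 3 — total:
SQNR_total = 98.08 + 15.05 = 113.13 dB

Base SQNR = 98.08 dB; oversampled SQNR = 113.13 dB


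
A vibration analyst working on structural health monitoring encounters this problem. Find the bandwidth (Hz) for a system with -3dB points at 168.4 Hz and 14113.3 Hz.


Bandwidth is the difference of -3dB frequencies:
BW = f_high - f_low
   = 14113.3 - 168.4
   = 13944.9 Hz

13944.9 Hz


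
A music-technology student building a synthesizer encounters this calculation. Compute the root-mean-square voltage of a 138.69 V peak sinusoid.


RMS voltage for a sinusoidal waveform:
V_rms = V_peak / sqrt(2)
      = 138.69 / 1.414214
      = 98.069 V

98.069 V


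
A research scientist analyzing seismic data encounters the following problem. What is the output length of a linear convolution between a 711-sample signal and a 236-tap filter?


Linear convolution output length:
L = N + M - 1
  = 711 + 236 - 1
  = 946 samples

946


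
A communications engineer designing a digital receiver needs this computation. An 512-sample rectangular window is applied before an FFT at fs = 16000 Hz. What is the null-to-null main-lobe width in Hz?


Main lobe width for a rectangular window:
Width = 2 * fs / N
      = 2 * 16000 / 512
      = 32000 / 512
      = 62.5 Hz

62.5 Hz


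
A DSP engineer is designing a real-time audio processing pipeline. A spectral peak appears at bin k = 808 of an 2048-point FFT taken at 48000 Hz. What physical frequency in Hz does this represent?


Frequency of DFT bin k:
f_k = k * fs / N
    = 808 * 48000 / 2048
    = 38784000 / 2048
    = 18937.5 Hz

18937.5 Hz


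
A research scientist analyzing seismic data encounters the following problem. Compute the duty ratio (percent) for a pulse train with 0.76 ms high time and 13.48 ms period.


Duty cycle as a percentage:
DC = (t_on / T) * 100
   = (0.76 / 13.48) * 100
   = 0.05638 * 100
   = 5.64 %

5.64 %


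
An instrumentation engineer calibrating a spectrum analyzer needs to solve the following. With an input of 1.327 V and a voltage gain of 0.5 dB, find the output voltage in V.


Output voltage from dB gain:
V_out = V_in * 10^(gain_dB / 20)
      = 1.327 * 10^(0.5 / 20)
      = 1.327 * 1.059254
      = 1.4056 V

1.4056 V


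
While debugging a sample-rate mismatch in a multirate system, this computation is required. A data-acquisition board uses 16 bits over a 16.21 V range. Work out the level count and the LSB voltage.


Step 1 — number of quantization levels:
L = 2^N = 2^16 = 65536

Step 2 — LSB step size:
delta = Vfs / L
      = 16.21 / 65536
      = 0.00024734 V

Levels = 65536; step size = 0.00024734 V


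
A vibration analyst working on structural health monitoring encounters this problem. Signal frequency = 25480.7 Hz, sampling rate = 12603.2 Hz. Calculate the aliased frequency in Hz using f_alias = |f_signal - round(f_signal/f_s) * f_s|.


Compute the nearest integer multiple of fs to the signal:
n = round(25480.7 / 12603.2) = 2
f_alias = |25480.7 - 2 * 12603.2|
        = |25480.7 - 25206.4|
        = 274.3 Hz

274.3


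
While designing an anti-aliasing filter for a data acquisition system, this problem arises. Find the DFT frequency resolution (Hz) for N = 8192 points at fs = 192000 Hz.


DFT frequency resolution:
df = fs / N
   = 192000 / 8192
   = 23.4375 Hz

23.4375 Hz


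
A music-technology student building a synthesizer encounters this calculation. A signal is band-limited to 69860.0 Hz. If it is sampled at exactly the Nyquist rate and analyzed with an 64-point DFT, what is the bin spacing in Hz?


Step 1 — Nyquist sampling rate:
fs = 2 * fmax = 2 * 69860.0 = 139720.0 Hz

Step 2 — DFT bin spacing:
df = fs / N = 139720.0 / 64 = 2183.125 Hz

2183.125 Hz


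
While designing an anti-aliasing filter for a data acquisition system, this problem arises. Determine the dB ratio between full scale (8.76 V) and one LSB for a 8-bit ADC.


Dynamic range from full-scale to LSB:
V_min = V_max / 2^bits = 8.76 / 2^8
DR = 20 * log10(V_max / V_min)
   = 20 * log10(2^8)
   = 20 * 8 * log10(2)
   = 48.16 dB

48.16 dB


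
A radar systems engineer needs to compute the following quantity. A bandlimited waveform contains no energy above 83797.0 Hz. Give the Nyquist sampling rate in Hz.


The Nyquist rate is twice the maximum frequency component.
fs_min = 2 * fmax
      = 2 * 83797.0
      = 167594.0 Hz

167594.0


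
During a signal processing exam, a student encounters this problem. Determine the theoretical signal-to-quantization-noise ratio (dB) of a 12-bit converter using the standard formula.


Theoretical SNR for a full-scale sinusoid:
SNR = 6.02 * N + 1.76
    = 6.02 * 12 + 1.76
    = 72.24 + 1.76
    = 74.0 dB

74.0 dB


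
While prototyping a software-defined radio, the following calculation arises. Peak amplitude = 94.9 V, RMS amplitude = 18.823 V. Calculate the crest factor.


Crest factor is the ratio of peak to RMS:
CF = V_peak / V_rms
   = 94.9 / 18.823
   = 5.0417

5.0417


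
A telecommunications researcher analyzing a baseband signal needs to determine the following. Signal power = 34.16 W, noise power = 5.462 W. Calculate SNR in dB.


SNR in decibels:
SNR = 10 * log10(Ps / Pn)
    = 10 * log10(34.16 / 5.462)
    = 10 * log10(6.2541)
    = 10 * 0.7962
    = 7.96 dB

7.96 dB


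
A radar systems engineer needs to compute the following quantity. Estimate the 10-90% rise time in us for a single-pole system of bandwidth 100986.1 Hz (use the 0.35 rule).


Rise time from bandwidth relationship:
tr = 0.35 / BW
   = 0.35 / 100986.1
   = 3.465823514e-06 s
   = 3.4658 us

3.4658 us


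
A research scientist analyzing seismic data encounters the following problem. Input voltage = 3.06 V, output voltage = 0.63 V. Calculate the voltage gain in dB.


Voltage gain in dB:
G = 20 * log10(Vout / Vin)
  = 20 * log10(0.63 / 3.06)
  = 20 * log10(0.205882)
  = 20 * -0.686381
  = -13.73 dB

-13.73 dB


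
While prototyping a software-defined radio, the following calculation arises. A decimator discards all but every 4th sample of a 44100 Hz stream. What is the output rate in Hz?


Decimation reduces the sample rate:
fs_out = fs_in / M
       = 44100 / 4
       = 11025.0 Hz

11025.0 Hz


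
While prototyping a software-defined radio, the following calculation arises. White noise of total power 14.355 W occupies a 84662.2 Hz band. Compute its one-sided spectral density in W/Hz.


Power spectral density:
PSD = P / BW
    = 14.355 / 84662.2
    = 0.00016956 W/Hz

0.00016956 W/Hz


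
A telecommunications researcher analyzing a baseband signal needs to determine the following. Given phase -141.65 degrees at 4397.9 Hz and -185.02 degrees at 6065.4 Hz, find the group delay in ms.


Group delay from phase difference:
tau = -d(phi)/d(omega)
d(phi) = -43.37 deg = -0.756949 rad
d(omega) = 2*pi*(6065.4 - 4397.9) = 10477.2115 rad/s
tau = -(-0.756949) / 10477.2115
    = 0.0722 ms

0.0722 ms


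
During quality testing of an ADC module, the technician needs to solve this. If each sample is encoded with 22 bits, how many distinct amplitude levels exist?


Number of quantization levels = 2^N
= 2^22
= 4194304

4194304


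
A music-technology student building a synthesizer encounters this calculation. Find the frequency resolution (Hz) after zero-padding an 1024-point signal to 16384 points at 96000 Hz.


Frequency resolution after zero-padding:
N_padded = 1024 * 16 = 16384
df = fs / N_padded
   = 96000 / 16384
   = 5.8594 Hz

5.8594 Hz


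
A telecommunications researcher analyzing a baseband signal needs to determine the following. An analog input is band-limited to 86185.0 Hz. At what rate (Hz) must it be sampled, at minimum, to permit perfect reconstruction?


The Nyquist rate is twice the maximum frequency component.
fs_min = 2 * fmax
      = 2 * 86185.0
      = 172370.0 Hz

172370.0


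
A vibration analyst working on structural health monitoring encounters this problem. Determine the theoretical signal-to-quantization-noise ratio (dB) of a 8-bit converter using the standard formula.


Theoretical SNR for a full-scale sinusoid:
SNR = 6.02 * N + 1.76
    = 6.02 * 8 + 1.76
    = 48.16 + 1.76
    = 49.92 dB

49.92 dB


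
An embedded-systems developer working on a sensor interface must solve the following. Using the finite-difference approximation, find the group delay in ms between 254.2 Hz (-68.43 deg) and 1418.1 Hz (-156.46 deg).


Group delay from phase difference:
tau = -d(phi)/d(omega)
d(phi) = -88.03 deg = -1.536413 rad
d(omega) = 2*pi*(1418.1 - 254.2) = 7312.9994 rad/s
tau = -(-1.536413) / 7312.9994
    = 0.2101 ms

0.2101 ms


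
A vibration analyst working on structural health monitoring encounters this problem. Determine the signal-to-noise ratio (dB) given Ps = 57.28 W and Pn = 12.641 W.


SNR in decibels:
SNR = 10 * log10(Ps / Pn)
    = 10 * log10(57.28 / 12.641)
    = 10 * log10(4.5313)
    = 10 * 0.6562
    = 6.56 dB

6.56 dB


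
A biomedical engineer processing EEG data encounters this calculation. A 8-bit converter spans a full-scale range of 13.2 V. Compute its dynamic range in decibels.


Dynamic range from full-scale to LSB:
V_min = V_max / 2^bits = 13.2 / 2^8
DR = 20 * log10(V_max / V_min)
   = 20 * log10(2^8)
   = 20 * 8 * log10(2)
   = 48.16 dB

48.16 dB


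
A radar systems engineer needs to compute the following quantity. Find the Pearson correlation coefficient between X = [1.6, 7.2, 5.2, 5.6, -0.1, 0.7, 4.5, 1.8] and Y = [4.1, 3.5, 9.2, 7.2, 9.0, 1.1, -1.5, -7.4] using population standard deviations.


Pearson correlation coefficient (population):
r = cov(X,Y) / (std(X) * std(Y))
Mean X = 3.3125, Mean Y = 3.15
Cov(X,Y) = 2.030625
Std(X) = 2.475095, Std(Y) = 5.307777
r = 0.1546

0.1546


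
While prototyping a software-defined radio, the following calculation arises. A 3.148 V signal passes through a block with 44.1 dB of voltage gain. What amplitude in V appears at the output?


Output voltage from dB gain:
V_out = V_in * 10^(gain_dB / 20)
      = 3.148 * 10^(44.1 / 20)
      = 3.148 * 160.324539
      = 504.7016 V

504.7016 V
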